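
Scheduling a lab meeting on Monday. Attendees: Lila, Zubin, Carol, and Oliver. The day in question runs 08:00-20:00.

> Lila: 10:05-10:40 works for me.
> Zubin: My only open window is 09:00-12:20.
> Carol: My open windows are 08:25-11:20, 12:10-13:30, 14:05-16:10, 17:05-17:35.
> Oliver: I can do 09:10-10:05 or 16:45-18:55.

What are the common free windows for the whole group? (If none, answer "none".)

Lila ∩ Zubin: 10:05-10:40.
Lila ∩ Zubin ∩ Carol: 10:05-10:40.
Lila ∩ Zubin ∩ Carol ∩ Oliver: ∅.
There is no time when everyone is free.

none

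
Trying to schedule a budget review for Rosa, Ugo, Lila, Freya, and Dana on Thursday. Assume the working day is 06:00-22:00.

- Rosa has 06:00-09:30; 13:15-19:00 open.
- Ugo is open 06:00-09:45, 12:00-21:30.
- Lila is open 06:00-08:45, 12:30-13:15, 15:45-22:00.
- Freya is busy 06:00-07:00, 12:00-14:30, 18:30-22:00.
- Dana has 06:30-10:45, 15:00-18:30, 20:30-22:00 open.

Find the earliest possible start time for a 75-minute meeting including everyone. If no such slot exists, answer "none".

Rosa free: 06:00-09:30, 13:15-19:00.
Ugo free: 06:00-09:45, 12:00-21:30.
Lila free: 06:00-08:45, 12:30-13:15, 15:45-22:00.
Freya free: 07:00-12:00, 14:30-18:30 (invert busy blocks within the working day).
Dana free: 06:30-10:45, 15:00-18:30, 20:30-22:00.
Rosa ∩ Ugo: 06:00-09:30, 13:15-19:00.
Rosa ∩ Ugo ∩ Lila: 06:00-08:45, 15:45-19:00.
Rosa ∩ Ugo ∩ Lila ∩ Freya: 07:00-08:45, 15:45-18:30.
Rosa ∩ Ugo ∩ Lila ∩ Freya ∩ Dana: 07:00-08:45, 15:45-18:30.
The first common window of at least 75 minutes is 07:00-08:45, so the earliest start is 07:00.

07:00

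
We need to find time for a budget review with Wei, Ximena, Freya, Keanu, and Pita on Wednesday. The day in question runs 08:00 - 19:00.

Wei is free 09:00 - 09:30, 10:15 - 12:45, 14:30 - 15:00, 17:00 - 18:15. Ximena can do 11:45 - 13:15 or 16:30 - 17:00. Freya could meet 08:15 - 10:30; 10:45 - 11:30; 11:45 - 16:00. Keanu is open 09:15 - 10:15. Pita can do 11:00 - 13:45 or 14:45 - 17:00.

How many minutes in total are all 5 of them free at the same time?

0

Wei ∩ Ximena: 11:45-12:45.
Wei ∩ Ximena ∩ Freya: 11:45-12:45.
Wei ∩ Ximena ∩ Freya ∩ Keanu: ∅.
Wei ∩ Ximena ∩ Freya ∩ Keanu ∩ Pita: ∅.
There is no time when everyone is free.
There is no common window, so the total is 0 minutes.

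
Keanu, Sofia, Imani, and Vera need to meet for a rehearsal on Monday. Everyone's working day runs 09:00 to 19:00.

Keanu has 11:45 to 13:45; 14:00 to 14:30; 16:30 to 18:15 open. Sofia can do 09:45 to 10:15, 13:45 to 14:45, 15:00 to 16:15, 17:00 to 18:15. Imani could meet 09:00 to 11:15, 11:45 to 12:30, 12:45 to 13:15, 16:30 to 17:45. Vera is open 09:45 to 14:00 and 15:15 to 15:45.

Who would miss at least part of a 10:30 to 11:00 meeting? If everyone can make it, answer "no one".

Keanu, Sofia

Keanu: not fully free for 10:30-11:00. Sofia: not fully free for 10:30-11:00. Imani: free for 10:30-11:00. Vera: free for 10:30-11:00.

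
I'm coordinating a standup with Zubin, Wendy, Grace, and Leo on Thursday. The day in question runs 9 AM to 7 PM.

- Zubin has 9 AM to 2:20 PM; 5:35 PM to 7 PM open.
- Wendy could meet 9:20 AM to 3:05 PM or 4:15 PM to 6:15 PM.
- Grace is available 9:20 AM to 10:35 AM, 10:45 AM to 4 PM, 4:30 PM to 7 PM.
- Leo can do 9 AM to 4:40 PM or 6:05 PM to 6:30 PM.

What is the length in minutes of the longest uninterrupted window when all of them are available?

215

Zubin ∩ Wendy: 09:20-14:20, 17:35-18:15.
Zubin ∩ Wendy ∩ Grace: 09:20-10:35, 10:45-14:20, 17:35-18:15.
Zubin ∩ Wendy ∩ Grace ∩ Leo: 09:20-10:35, 10:45-14:20, 18:05-18:15.
The longest is 10:45-14:20 at 215 minutes.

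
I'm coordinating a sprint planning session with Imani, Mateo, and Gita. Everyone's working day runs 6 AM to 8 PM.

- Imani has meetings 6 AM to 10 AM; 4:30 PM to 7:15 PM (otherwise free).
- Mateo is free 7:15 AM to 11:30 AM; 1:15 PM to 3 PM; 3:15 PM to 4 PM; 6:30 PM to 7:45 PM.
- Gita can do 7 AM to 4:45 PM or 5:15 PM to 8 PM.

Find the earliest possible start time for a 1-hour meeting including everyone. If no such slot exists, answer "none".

10:00

Imani free: 10:00-16:30, 19:15-20:00 (invert busy blocks within the working day).
Mateo free: 07:15-11:30, 13:15-15:00, 15:15-16:00, 18:30-19:45.
Gita free: 07:00-16:45, 17:15-20:00.
Imani ∩ Mateo: 10:00-11:30, 13:15-15:00, 15:15-16:00, 19:15-19:45.
Imani ∩ Mateo ∩ Gita: 10:00-11:30, 13:15-15:00, 15:15-16:00, 19:15-19:45.
The first common window of at least 60 minutes is 10:00-11:30, so the earliest start is 10:00.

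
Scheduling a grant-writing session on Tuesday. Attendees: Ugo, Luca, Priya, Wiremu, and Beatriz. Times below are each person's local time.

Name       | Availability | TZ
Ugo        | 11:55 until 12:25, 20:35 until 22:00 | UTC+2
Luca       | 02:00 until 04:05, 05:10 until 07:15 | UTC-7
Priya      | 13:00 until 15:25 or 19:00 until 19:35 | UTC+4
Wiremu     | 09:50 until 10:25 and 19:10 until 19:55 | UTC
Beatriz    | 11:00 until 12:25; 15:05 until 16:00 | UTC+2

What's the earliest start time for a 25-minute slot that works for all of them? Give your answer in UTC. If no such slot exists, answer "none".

Ugo in UTC: 09:55-10:25, 18:35-20:00 (subtract 2h to convert from UTC+2).
Luca in UTC: 09:00-11:05, 12:10-14:15 (add 7h to convert from UTC-7).
Priya in UTC: 09:00-11:25, 15:00-15:35 (subtract 4h to convert from UTC+4).
Wiremu in UTC: 09:50-10:25, 19:10-19:55.
Beatriz in UTC: 09:00-10:25, 13:05-14:00 (subtract 2h to convert from UTC+2).
Ugo ∩ Luca: 09:55-10:25.
Ugo ∩ Luca ∩ Priya: 09:55-10:25.
Ugo ∩ Luca ∩ Priya ∩ Wiremu: 09:55-10:25.
Ugo ∩ Luca ∩ Priya ∩ Wiremu ∩ Beatriz: 09:55-10:25.
The first common window of at least 25 minutes is 09:55-10:25, so the earliest start is 09:55.

09:55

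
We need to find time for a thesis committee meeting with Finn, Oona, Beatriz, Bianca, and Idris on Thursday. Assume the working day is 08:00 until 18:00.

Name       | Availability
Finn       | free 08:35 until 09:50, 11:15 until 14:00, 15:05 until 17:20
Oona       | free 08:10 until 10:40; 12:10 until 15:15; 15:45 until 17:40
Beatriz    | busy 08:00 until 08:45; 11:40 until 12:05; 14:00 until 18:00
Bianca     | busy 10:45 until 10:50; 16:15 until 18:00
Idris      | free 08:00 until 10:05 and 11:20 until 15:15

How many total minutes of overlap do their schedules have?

175

Finn free: 08:35-09:50, 11:15-14:00, 15:05-17:20.
Oona free: 08:10-10:40, 12:10-15:15, 15:45-17:40.
Beatriz free: 08:45-11:40, 12:05-14:00 (invert busy blocks within the working day).
Bianca free: 08:00-10:45, 10:50-16:15 (invert busy blocks within the working day).
Idris free: 08:00-10:05, 11:20-15:15.
Finn ∩ Oona: 08:35-09:50, 12:10-14:00, 15:05-15:15, 15:45-17:20.
Finn ∩ Oona ∩ Beatriz: 08:45-09:50, 12:10-14:00.
Finn ∩ Oona ∩ Beatriz ∩ Bianca: 08:45-09:50, 12:10-14:00.
Finn ∩ Oona ∩ Beatriz ∩ Bianca ∩ Idris: 08:45-09:50, 12:10-14:00.
Summing the common windows: 65 + 110 = 175 minutes.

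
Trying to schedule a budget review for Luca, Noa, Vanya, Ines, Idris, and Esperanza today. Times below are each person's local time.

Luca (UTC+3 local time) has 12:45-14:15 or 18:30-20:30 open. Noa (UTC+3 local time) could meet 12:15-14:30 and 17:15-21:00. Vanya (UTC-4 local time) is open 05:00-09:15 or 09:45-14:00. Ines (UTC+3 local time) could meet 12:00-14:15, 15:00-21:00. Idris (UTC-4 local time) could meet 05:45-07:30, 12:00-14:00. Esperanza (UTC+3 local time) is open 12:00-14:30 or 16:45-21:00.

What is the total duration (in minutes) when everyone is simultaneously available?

Luca in UTC: 09:45-11:15, 15:30-17:30 (subtract 3h to convert from UTC+3).
Noa in UTC: 09:15-11:30, 14:15-18:00 (subtract 3h to convert from UTC+3).
Vanya in UTC: 09:00-13:15, 13:45-18:00 (add 4h to convert from UTC-4).
Ines in UTC: 09:00-11:15, 12:00-18:00 (subtract 3h to convert from UTC+3).
Idris in UTC: 09:45-11:30, 16:00-18:00 (add 4h to convert from UTC-4).
Esperanza in UTC: 09:00-11:30, 13:45-18:00 (subtract 3h to convert from UTC+3).
Luca ∩ Noa: 09:45-11:15, 15:30-17:30.
Luca ∩ Noa ∩ Vanya: 09:45-11:15, 15:30-17:30.
Luca ∩ Noa ∩ Vanya ∩ Ines: 09:45-11:15, 15:30-17:30.
Luca ∩ Noa ∩ Vanya ∩ Ines ∩ Idris: 09:45-11:15, 16:00-17:30.
Luca ∩ Noa ∩ Vanya ∩ Ines ∩ Idris ∩ Esperanza: 09:45-11:15, 16:00-17:30.
Summing the common windows: 90 + 90 = 180 minutes.

180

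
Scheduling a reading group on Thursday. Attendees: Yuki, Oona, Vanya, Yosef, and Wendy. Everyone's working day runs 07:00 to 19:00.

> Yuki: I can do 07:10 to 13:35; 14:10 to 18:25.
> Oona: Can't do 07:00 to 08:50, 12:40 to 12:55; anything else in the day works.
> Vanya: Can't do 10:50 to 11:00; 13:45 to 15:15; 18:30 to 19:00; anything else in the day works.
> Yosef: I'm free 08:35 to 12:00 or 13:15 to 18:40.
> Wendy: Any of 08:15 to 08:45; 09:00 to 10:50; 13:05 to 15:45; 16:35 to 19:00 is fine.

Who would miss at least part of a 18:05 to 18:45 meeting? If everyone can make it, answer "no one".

Vanya, Yosef, Yuki

Yuki free: 07:10-13:35, 14:10-18:25.
Oona free: 08:50-12:40, 12:55-19:00 (invert busy blocks within the working day).
Vanya free: 07:00-10:50, 11:00-13:45, 15:15-18:30 (invert busy blocks within the working day).
Yosef free: 08:35-12:00, 13:15-18:40.
Wendy free: 08:15-08:45, 09:00-10:50, 13:05-15:45, 16:35-19:00.
Yuki: not fully free for 18:05-18:45. Oona: free for 18:05-18:45. Vanya: not fully free for 18:05-18:45. Yosef: not fully free for 18:05-18:45. Wendy: free for 18:05-18:45.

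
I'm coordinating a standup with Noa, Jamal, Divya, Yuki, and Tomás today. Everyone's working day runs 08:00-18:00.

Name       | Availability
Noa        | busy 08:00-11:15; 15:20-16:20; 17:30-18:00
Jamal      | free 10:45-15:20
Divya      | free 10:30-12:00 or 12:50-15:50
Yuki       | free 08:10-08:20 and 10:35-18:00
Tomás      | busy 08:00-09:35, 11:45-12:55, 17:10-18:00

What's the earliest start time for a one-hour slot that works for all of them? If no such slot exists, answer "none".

Noa free: 11:15-15:20, 16:20-17:30 (invert busy blocks within the working day).
Jamal free: 10:45-15:20.
Divya free: 10:30-12:00, 12:50-15:50.
Yuki free: 08:10-08:20, 10:35-18:00.
Tomás free: 09:35-11:45, 12:55-17:10 (invert busy blocks within the working day).
Noa ∩ Jamal: 11:15-15:20.
Noa ∩ Jamal ∩ Divya: 11:15-12:00, 12:50-15:20.
Noa ∩ Jamal ∩ Divya ∩ Yuki: 11:15-12:00, 12:50-15:20.
Noa ∩ Jamal ∩ Divya ∩ Yuki ∩ Tomás: 11:15-11:45, 12:55-15:20.
So the common availability across everyone is 11:15-11:45, 12:55-15:20.
The first common window of at least 60 minutes is 12:55-15:20, so the earliest start is 12:55.

12:55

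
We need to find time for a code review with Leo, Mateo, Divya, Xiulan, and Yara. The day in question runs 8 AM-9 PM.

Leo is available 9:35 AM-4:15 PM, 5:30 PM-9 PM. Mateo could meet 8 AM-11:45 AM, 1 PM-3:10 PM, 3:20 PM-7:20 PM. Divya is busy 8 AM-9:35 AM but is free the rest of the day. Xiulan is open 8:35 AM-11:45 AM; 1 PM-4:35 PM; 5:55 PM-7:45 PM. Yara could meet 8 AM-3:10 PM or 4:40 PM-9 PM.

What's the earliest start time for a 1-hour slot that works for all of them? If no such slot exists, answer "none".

Leo free: 09:35-16:15, 17:30-21:00.
Mateo free: 08:00-11:45, 13:00-15:10, 15:20-19:20.
Divya free: 09:35-21:00 (invert busy blocks within the working day).
Xiulan free: 08:35-11:45, 13:00-16:35, 17:55-19:45.
Yara free: 08:00-15:10, 16:40-21:00.
Leo ∩ Mateo: 09:35-11:45, 13:00-15:10, 15:20-16:15, 17:30-19:20.
Leo ∩ Mateo ∩ Divya: 09:35-11:45, 13:00-15:10, 15:20-16:15, 17:30-19:20.
Leo ∩ Mateo ∩ Divya ∩ Xiulan: 09:35-11:45, 13:00-15:10, 15:20-16:15, 17:55-19:20.
Leo ∩ Mateo ∩ Divya ∩ Xiulan ∩ Yara: 09:35-11:45, 13:00-15:10, 17:55-19:20.
So the common availability across everyone is 09:35-11:45, 13:00-15:10, 17:55-19:20.
The first common window of at least 60 minutes is 09:35-11:45, so the earliest start is 09:35.

09:35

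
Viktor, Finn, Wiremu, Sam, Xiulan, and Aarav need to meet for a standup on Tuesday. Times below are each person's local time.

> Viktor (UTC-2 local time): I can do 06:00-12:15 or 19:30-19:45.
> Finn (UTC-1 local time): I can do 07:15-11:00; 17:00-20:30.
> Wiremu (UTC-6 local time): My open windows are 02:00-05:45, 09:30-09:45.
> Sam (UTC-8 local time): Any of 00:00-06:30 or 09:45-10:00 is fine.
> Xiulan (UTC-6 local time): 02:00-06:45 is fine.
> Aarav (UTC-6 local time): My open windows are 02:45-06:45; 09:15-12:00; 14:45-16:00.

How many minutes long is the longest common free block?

Viktor in UTC: 08:00-14:15, 21:30-21:45 (add 2h to convert from UTC-2).
Finn in UTC: 08:15-12:00, 18:00-21:30 (add 1h to convert from UTC-1).
Wiremu in UTC: 08:00-11:45, 15:30-15:45 (add 6h to convert from UTC-6).
Sam in UTC: 08:00-14:30, 17:45-18:00 (add 8h to convert from UTC-8).
Xiulan in UTC: 08:00-12:45 (add 6h to convert from UTC-6).
Aarav in UTC: 08:45-12:45, 15:15-18:00, 20:45-22:00 (add 6h to convert from UTC-6).
Viktor ∩ Finn: 08:15-12:00.
Viktor ∩ Finn ∩ Wiremu: 08:15-11:45.
Viktor ∩ Finn ∩ Wiremu ∩ Sam: 08:15-11:45.
Viktor ∩ Finn ∩ Wiremu ∩ Sam ∩ Xiulan: 08:15-11:45.
Viktor ∩ Finn ∩ Wiremu ∩ Sam ∩ Xiulan ∩ Aarav: 08:45-11:45.
The longest is 08:45-11:45 at 180 minutes.

180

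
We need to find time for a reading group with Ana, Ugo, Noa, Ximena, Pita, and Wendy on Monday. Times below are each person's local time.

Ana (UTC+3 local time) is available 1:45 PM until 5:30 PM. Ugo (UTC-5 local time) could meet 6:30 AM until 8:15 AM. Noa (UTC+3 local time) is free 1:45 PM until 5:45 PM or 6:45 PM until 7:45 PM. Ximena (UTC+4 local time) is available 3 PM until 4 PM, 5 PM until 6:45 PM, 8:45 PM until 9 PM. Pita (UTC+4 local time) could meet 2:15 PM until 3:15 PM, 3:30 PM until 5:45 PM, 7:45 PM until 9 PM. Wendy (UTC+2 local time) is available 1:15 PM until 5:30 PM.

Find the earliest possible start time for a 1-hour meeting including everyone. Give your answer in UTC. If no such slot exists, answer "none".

none

Ana in UTC: 10:45-14:30 (subtract 3h to convert from UTC+3).
Ugo in UTC: 11:30-13:15 (add 5h to convert from UTC-5).
Noa in UTC: 10:45-14:45, 15:45-16:45 (subtract 3h to convert from UTC+3).
Ximena in UTC: 11:00-12:00, 13:00-14:45, 16:45-17:00 (subtract 4h to convert from UTC+4).
Pita in UTC: 10:15-11:15, 11:30-13:45, 15:45-17:00 (subtract 4h to convert from UTC+4).
Wendy in UTC: 11:15-15:30 (subtract 2h to convert from UTC+2).
Ana ∩ Ugo: 11:30-13:15.
Ana ∩ Ugo ∩ Noa: 11:30-13:15.
Ana ∩ Ugo ∩ Noa ∩ Ximena: 11:30-12:00, 13:00-13:15.
Ana ∩ Ugo ∩ Noa ∩ Ximena ∩ Pita: 11:30-12:00, 13:00-13:15.
Ana ∩ Ugo ∩ Noa ∩ Ximena ∩ Pita ∩ Wendy: 11:30-12:00, 13:00-13:15.
No common window is at least 60 minutes long.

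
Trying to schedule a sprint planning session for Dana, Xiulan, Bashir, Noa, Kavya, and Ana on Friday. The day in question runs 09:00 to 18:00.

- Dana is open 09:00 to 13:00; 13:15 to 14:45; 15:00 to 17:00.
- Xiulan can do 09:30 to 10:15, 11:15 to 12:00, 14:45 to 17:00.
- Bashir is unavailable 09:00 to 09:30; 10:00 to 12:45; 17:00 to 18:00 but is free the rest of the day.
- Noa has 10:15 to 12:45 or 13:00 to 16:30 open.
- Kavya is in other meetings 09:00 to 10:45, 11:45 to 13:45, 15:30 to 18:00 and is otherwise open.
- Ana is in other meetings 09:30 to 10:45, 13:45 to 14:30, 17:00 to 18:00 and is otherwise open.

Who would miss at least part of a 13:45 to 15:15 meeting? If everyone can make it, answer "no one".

Ana, Dana, Xiulan

Dana free: 09:00-13:00, 13:15-14:45, 15:00-17:00.
Xiulan free: 09:30-10:15, 11:15-12:00, 14:45-17:00.
Bashir free: 09:30-10:00, 12:45-17:00 (invert busy blocks within the working day).
Noa free: 10:15-12:45, 13:00-16:30.
Kavya free: 10:45-11:45, 13:45-15:30 (invert busy blocks within the working day).
Ana free: 09:00-09:30, 10:45-13:45, 14:30-17:00 (invert busy blocks within the working day).
Dana: not fully free for 13:45-15:15. Xiulan: not fully free for 13:45-15:15. Bashir: free for 13:45-15:15. Noa: free for 13:45-15:15. Kavya: free for 13:45-15:15. Ana: not fully free for 13:45-15:15.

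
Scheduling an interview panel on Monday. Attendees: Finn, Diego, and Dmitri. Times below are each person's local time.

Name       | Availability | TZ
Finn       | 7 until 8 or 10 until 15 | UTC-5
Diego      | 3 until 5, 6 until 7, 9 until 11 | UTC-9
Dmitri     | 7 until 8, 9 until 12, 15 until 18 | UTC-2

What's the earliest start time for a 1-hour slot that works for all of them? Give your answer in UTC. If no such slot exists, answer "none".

12:00

Finn in UTC: 12:00-13:00, 15:00-20:00 (add 5h to convert from UTC-5).
Diego in UTC: 12:00-14:00, 15:00-16:00, 18:00-20:00 (add 9h to convert from UTC-9).
Dmitri in UTC: 09:00-10:00, 11:00-14:00, 17:00-20:00 (add 2h to convert from UTC-2).
Finn ∩ Diego: 12:00-13:00, 15:00-16:00, 18:00-20:00.
Finn ∩ Diego ∩ Dmitri: 12:00-13:00, 18:00-20:00.
The first common window of at least 60 minutes is 12:00-13:00, so the earliest start is 12:00.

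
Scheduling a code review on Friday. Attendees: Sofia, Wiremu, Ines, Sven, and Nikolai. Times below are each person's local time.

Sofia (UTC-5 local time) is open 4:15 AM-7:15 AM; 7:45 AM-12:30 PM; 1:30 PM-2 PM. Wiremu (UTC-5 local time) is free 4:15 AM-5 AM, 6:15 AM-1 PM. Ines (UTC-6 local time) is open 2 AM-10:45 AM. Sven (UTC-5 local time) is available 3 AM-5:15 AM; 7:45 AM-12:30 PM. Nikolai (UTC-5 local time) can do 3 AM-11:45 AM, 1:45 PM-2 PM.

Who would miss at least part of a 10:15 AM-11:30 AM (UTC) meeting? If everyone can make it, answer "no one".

Sofia in UTC: 09:15-12:15, 12:45-17:30, 18:30-19:00 (add 5h to convert from UTC-5).
Wiremu in UTC: 09:15-10:00, 11:15-18:00 (add 5h to convert from UTC-5).
Ines in UTC: 08:00-16:45 (add 6h to convert from UTC-6).
Sven in UTC: 08:00-10:15, 12:45-17:30 (add 5h to convert from UTC-5).
Nikolai in UTC: 08:00-16:45, 18:45-19:00 (add 5h to convert from UTC-5).
Sofia: free for 10:15-11:30. Wiremu: not fully free for 10:15-11:30. Ines: free for 10:15-11:30. Sven: not fully free for 10:15-11:30. Nikolai: free for 10:15-11:30.

Sven, Wiremu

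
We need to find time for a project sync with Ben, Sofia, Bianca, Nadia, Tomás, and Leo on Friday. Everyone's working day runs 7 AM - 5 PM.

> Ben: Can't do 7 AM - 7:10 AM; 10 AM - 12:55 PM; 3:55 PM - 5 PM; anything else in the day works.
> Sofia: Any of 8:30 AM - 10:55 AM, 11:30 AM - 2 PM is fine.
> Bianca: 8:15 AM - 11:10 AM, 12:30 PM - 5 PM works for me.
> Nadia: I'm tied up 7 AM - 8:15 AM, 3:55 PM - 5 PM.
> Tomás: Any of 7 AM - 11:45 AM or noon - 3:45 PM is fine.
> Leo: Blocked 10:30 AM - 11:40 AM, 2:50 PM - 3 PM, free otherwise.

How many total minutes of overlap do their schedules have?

Ben free: 07:10-10:00, 12:55-15:55 (invert busy blocks within the working day).
Sofia free: 08:30-10:55, 11:30-14:00.
Bianca free: 08:15-11:10, 12:30-17:00.
Nadia free: 08:15-15:55 (invert busy blocks within the working day).
Tomás free: 07:00-11:45, 12:00-15:45.
Leo free: 07:00-10:30, 11:40-14:50, 15:00-17:00 (invert busy blocks within the working day).
Ben ∩ Sofia: 08:30-10:00, 12:55-14:00.
Ben ∩ Sofia ∩ Bianca: 08:30-10:00, 12:55-14:00.
Ben ∩ Sofia ∩ Bianca ∩ Nadia: 08:30-10:00, 12:55-14:00.
Ben ∩ Sofia ∩ Bianca ∩ Nadia ∩ Tomás: 08:30-10:00, 12:55-14:00.
Ben ∩ Sofia ∩ Bianca ∩ Nadia ∩ Tomás ∩ Leo: 08:30-10:00, 12:55-14:00.
Summing the common windows: 90 + 65 = 155 minutes.

155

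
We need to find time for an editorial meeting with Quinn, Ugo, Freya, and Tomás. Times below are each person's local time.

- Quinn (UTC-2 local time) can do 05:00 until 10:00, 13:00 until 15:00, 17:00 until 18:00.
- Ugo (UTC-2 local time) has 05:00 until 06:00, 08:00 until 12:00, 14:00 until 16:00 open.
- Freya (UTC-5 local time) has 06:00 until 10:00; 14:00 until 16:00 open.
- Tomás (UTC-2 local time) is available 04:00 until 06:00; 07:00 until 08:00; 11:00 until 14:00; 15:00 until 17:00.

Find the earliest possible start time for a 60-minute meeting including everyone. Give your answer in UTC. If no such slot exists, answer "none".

Quinn in UTC: 07:00-12:00, 15:00-17:00, 19:00-20:00 (add 2h to convert from UTC-2).
Ugo in UTC: 07:00-08:00, 10:00-14:00, 16:00-18:00 (add 2h to convert from UTC-2).
Freya in UTC: 11:00-15:00, 19:00-21:00 (add 5h to convert from UTC-5).
Tomás in UTC: 06:00-08:00, 09:00-10:00, 13:00-16:00, 17:00-19:00 (add 2h to convert from UTC-2).
Quinn ∩ Ugo: 07:00-08:00, 10:00-12:00, 16:00-17:00.
Quinn ∩ Ugo ∩ Freya: 11:00-12:00.
Quinn ∩ Ugo ∩ Freya ∩ Tomás: ∅.
There is no time when everyone is free.
No common window is at least 60 minutes long.

none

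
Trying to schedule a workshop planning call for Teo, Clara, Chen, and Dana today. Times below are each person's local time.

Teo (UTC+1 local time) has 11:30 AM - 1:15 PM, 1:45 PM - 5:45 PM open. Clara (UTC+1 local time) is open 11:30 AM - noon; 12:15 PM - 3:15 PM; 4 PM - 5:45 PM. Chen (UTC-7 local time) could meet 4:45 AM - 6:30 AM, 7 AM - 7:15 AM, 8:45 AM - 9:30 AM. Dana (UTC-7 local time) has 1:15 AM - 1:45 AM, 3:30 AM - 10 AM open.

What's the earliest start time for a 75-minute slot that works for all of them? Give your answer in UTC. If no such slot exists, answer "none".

Teo in UTC: 10:30-12:15, 12:45-16:45 (subtract 1h to convert from UTC+1).
Clara in UTC: 10:30-11:00, 11:15-14:15, 15:00-16:45 (subtract 1h to convert from UTC+1).
Chen in UTC: 11:45-13:30, 14:00-14:15, 15:45-16:30 (add 7h to convert from UTC-7).
Dana in UTC: 08:15-08:45, 10:30-17:00 (add 7h to convert from UTC-7).
Teo ∩ Clara: 10:30-11:00, 11:15-12:15, 12:45-14:15, 15:00-16:45.
Teo ∩ Clara ∩ Chen: 11:45-12:15, 12:45-13:30, 14:00-14:15, 15:45-16:30.
Teo ∩ Clara ∩ Chen ∩ Dana: 11:45-12:15, 12:45-13:30, 14:00-14:15, 15:45-16:30.
Those are the intersection windows.
No common window is at least 75 minutes long.

none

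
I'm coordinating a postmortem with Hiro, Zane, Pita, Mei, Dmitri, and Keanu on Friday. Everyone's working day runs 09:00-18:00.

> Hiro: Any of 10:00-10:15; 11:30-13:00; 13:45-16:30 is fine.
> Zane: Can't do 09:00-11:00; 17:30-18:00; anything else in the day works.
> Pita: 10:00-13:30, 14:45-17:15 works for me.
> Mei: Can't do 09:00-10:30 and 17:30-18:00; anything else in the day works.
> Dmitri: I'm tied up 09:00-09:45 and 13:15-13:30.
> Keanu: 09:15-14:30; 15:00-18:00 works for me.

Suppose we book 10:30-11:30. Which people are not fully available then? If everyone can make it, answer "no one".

Hiro, Zane

Hiro free: 10:00-10:15, 11:30-13:00, 13:45-16:30.
Zane free: 11:00-17:30 (invert busy blocks within the working day).
Pita free: 10:00-13:30, 14:45-17:15.
Mei free: 10:30-17:30 (invert busy blocks within the working day).
Dmitri free: 09:45-13:15, 13:30-18:00 (invert busy blocks within the working day).
Keanu free: 09:15-14:30, 15:00-18:00.
Hiro: not fully free for 10:30-11:30. Zane: not fully free for 10:30-11:30. Pita: free for 10:30-11:30. Mei: free for 10:30-11:30. Dmitri: free for 10:30-11:30. Keanu: free for 10:30-11:30.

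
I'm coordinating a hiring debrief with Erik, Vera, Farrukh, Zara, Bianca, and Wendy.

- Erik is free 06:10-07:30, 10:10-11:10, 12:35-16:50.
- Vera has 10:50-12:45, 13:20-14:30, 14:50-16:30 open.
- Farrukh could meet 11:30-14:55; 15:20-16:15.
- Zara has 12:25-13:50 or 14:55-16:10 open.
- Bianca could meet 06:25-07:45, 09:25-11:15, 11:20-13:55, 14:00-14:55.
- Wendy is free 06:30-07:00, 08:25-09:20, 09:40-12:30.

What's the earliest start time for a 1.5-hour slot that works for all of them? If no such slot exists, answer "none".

none

Erik ∩ Vera: 10:50-11:10, 12:35-12:45, 13:20-14:30, 14:50-16:30.
Erik ∩ Vera ∩ Farrukh: 12:35-12:45, 13:20-14:30, 14:50-14:55, 15:20-16:15.
Erik ∩ Vera ∩ Farrukh ∩ Zara: 12:35-12:45, 13:20-13:50, 15:20-16:10.
Erik ∩ Vera ∩ Farrukh ∩ Zara ∩ Bianca: 12:35-12:45, 13:20-13:50.
Erik ∩ Vera ∩ Farrukh ∩ Zara ∩ Bianca ∩ Wendy: ∅.
There is no time when everyone is free.
No common window is at least 90 minutes long.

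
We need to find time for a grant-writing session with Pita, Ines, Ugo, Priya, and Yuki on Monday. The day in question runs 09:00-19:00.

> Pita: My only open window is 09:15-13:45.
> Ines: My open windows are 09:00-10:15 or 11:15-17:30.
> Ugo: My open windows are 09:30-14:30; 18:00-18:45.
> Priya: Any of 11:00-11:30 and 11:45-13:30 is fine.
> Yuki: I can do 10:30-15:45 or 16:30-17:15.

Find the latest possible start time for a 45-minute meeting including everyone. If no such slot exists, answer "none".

Pita ∩ Ines: 09:15-10:15, 11:15-13:45.
Pita ∩ Ines ∩ Ugo: 09:30-10:15, 11:15-13:45.
Pita ∩ Ines ∩ Ugo ∩ Priya: 11:15-11:30, 11:45-13:30.
Pita ∩ Ines ∩ Ugo ∩ Priya ∩ Yuki: 11:15-11:30, 11:45-13:30.
So the common availability across everyone is 11:15-11:30, 11:45-13:30.
The last common window of at least 45 minutes is 11:45-13:30; a 45-minute meeting can start as late as 12:45 and still end by 13:30.

12:45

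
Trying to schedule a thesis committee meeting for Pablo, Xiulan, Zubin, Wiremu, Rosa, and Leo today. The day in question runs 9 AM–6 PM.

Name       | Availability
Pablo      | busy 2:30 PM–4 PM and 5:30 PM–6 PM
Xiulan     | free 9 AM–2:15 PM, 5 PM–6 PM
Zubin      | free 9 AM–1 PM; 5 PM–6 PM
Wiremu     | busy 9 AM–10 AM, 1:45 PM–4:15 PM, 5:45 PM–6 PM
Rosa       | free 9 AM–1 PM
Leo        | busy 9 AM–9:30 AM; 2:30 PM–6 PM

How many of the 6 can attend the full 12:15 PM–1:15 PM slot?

Pablo free: 09:00-14:30, 16:00-17:30 (invert busy blocks within the working day).
Xiulan free: 09:00-14:15, 17:00-18:00.
Zubin free: 09:00-13:00, 17:00-18:00.
Wiremu free: 10:00-13:45, 16:15-17:45 (invert busy blocks within the working day).
Rosa free: 09:00-13:00.
Leo free: 09:30-14:30 (invert busy blocks within the working day).
Pablo, Xiulan, Wiremu, and Leo can make the full 12:15-13:15 slot — that's 4.

4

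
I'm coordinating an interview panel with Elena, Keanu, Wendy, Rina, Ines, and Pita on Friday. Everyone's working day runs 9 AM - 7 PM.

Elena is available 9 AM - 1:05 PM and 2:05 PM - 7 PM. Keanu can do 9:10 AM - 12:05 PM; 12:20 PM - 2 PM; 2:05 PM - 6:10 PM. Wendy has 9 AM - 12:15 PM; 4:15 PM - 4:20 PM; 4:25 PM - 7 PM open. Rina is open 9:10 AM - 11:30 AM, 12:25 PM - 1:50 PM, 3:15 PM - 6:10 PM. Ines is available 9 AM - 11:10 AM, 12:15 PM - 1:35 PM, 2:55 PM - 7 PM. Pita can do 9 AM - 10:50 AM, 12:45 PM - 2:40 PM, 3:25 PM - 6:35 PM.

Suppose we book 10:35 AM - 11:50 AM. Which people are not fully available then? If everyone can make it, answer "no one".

Ines, Pita, Rina

Elena: free for 10:35-11:50. Keanu: free for 10:35-11:50. Wendy: free for 10:35-11:50. Rina: not fully free for 10:35-11:50. Ines: not fully free for 10:35-11:50. Pita: not fully free for 10:35-11:50.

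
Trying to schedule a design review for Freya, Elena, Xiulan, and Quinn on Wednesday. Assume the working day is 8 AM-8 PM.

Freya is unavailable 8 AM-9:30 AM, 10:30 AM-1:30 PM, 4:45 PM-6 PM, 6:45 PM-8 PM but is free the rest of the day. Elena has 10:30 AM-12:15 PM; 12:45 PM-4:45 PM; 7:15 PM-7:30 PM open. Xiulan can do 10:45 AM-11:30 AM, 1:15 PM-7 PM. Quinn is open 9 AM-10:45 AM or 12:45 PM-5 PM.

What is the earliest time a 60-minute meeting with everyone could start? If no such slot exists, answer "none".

13:30

Freya free: 09:30-10:30, 13:30-16:45, 18:00-18:45 (invert busy blocks within the working day).
Elena free: 10:30-12:15, 12:45-16:45, 19:15-19:30.
Xiulan free: 10:45-11:30, 13:15-19:00.
Quinn free: 09:00-10:45, 12:45-17:00.
Freya ∩ Elena: 13:30-16:45.
Freya ∩ Elena ∩ Xiulan: 13:30-16:45.
Freya ∩ Elena ∩ Xiulan ∩ Quinn: 13:30-16:45.
The first common window of at least 60 minutes is 13:30-16:45, so the earliest start is 13:30.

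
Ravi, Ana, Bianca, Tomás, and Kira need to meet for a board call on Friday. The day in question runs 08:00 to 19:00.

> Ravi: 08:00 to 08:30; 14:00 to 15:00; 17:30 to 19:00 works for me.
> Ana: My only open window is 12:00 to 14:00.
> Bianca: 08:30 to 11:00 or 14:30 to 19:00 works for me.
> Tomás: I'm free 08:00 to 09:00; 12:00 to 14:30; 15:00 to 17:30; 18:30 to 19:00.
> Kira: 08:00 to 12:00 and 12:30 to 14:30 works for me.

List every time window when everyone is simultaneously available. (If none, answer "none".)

none

Ravi ∩ Ana: ∅.
Ravi ∩ Ana ∩ Bianca: ∅.
Ravi ∩ Ana ∩ Bianca ∩ Tomás: ∅.
Ravi ∩ Ana ∩ Bianca ∩ Tomás ∩ Kira: ∅.
There is no time when everyone is free.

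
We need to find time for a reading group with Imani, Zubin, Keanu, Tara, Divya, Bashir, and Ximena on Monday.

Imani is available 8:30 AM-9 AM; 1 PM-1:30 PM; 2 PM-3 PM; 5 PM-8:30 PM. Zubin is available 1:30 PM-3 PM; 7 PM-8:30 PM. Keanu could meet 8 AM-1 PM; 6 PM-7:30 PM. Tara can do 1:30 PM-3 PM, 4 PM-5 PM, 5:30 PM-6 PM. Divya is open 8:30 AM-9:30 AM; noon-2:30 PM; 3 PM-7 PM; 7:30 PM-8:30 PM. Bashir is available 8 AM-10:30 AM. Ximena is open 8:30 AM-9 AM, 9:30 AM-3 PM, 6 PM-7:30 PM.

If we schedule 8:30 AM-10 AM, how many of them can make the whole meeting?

2

Keanu and Bashir can make the full 08:30-10:00 slot — that's 2.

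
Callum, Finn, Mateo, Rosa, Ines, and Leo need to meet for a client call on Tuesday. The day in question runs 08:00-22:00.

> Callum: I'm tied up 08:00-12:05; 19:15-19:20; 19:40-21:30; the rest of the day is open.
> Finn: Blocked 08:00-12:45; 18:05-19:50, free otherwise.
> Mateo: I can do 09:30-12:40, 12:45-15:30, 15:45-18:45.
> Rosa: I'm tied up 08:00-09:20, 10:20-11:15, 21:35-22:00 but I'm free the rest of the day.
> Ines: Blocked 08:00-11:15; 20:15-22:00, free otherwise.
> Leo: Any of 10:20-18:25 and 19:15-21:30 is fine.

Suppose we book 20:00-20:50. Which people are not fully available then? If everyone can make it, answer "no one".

Callum free: 12:05-19:15, 19:20-19:40, 21:30-22:00 (invert busy blocks within the working day).
Finn free: 12:45-18:05, 19:50-22:00 (invert busy blocks within the working day).
Mateo free: 09:30-12:40, 12:45-15:30, 15:45-18:45.
Rosa free: 09:20-10:20, 11:15-21:35 (invert busy blocks within the working day).
Ines free: 11:15-20:15 (invert busy blocks within the working day).
Leo free: 10:20-18:25, 19:15-21:30.
Callum: not fully free for 20:00-20:50. Finn: free for 20:00-20:50. Mateo: not fully free for 20:00-20:50. Rosa: free for 20:00-20:50. Ines: not fully free for 20:00-20:50. Leo: free for 20:00-20:50.

Callum, Ines, Mateo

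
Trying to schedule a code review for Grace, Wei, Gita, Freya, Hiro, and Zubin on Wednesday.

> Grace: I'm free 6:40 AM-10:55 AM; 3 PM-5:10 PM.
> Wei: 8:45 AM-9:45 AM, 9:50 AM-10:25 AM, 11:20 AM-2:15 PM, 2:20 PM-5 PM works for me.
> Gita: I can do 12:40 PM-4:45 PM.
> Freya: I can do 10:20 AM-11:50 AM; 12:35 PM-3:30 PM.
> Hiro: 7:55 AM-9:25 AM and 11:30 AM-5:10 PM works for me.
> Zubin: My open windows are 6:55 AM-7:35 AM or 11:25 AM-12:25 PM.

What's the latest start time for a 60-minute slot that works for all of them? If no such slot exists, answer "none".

Grace ∩ Wei: 08:45-09:45, 09:50-10:25, 15:00-17:00.
Grace ∩ Wei ∩ Gita: 15:00-16:45.
Grace ∩ Wei ∩ Gita ∩ Freya: 15:00-15:30.
Grace ∩ Wei ∩ Gita ∩ Freya ∩ Hiro: 15:00-15:30.
Grace ∩ Wei ∩ Gita ∩ Freya ∩ Hiro ∩ Zubin: ∅.
There is no time when everyone is free.
No common window is at least 60 minutes long.

none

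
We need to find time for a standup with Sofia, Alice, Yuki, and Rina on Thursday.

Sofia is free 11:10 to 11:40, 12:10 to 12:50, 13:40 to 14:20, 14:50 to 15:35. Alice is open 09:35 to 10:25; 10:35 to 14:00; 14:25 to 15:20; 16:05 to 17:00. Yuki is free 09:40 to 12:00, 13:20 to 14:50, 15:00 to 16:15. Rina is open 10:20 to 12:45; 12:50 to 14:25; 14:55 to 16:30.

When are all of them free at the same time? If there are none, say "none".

Sofia ∩ Alice: 11:10-11:40, 12:10-12:50, 13:40-14:00, 14:50-15:20.
Sofia ∩ Alice ∩ Yuki: 11:10-11:40, 13:40-14:00, 15:00-15:20.
Sofia ∩ Alice ∩ Yuki ∩ Rina: 11:10-11:40, 13:40-14:00, 15:00-15:20.

11:10-11:40, 13:40-14:00, 15:00-15:20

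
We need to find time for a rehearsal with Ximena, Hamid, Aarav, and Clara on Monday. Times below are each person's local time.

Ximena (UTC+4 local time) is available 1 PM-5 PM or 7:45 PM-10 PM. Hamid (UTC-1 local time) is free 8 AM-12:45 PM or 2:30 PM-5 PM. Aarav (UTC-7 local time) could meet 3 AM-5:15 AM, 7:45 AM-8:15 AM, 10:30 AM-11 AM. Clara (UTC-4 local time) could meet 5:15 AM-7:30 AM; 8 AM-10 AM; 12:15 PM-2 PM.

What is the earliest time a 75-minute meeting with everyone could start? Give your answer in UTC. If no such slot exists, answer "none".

Ximena in UTC: 09:00-13:00, 15:45-18:00 (subtract 4h to convert from UTC+4).
Hamid in UTC: 09:00-13:45, 15:30-18:00 (add 1h to convert from UTC-1).
Aarav in UTC: 10:00-12:15, 14:45-15:15, 17:30-18:00 (add 7h to convert from UTC-7).
Clara in UTC: 09:15-11:30, 12:00-14:00, 16:15-18:00 (add 4h to convert from UTC-4).
Ximena ∩ Hamid: 09:00-13:00, 15:45-18:00.
Ximena ∩ Hamid ∩ Aarav: 10:00-12:15, 17:30-18:00.
Ximena ∩ Hamid ∩ Aarav ∩ Clara: 10:00-11:30, 12:00-12:15, 17:30-18:00.
The first common window of at least 75 minutes is 10:00-11:30, so the earliest start is 10:00.

10:00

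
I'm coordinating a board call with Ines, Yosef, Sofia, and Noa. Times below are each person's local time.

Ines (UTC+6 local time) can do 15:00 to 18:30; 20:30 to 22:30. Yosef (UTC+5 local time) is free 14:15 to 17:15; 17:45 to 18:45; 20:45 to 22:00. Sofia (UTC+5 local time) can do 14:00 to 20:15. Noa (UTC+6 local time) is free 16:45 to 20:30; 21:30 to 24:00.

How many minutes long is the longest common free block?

90

Ines in UTC: 09:00-12:30, 14:30-16:30 (subtract 6h to convert from UTC+6).
Yosef in UTC: 09:15-12:15, 12:45-13:45, 15:45-17:00 (subtract 5h to convert from UTC+5).
Sofia in UTC: 09:00-15:15 (subtract 5h to convert from UTC+5).
Noa in UTC: 10:45-14:30, 15:30-18:00 (subtract 6h to convert from UTC+6).
Ines ∩ Yosef: 09:15-12:15, 15:45-16:30.
Ines ∩ Yosef ∩ Sofia: 09:15-12:15.
Ines ∩ Yosef ∩ Sofia ∩ Noa: 10:45-12:15.
So the common availability across everyone is 10:45-12:15.
The longest is 10:45-12:15 at 90 minutes.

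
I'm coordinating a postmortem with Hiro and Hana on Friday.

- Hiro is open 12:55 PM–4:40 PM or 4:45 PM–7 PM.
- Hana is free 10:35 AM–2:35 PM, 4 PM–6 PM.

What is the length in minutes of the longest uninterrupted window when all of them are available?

Hiro ∩ Hana: 12:55-14:35, 16:00-16:40, 16:45-18:00.
Those are the intersection windows.
The longest is 12:55-14:35 at 100 minutes.

100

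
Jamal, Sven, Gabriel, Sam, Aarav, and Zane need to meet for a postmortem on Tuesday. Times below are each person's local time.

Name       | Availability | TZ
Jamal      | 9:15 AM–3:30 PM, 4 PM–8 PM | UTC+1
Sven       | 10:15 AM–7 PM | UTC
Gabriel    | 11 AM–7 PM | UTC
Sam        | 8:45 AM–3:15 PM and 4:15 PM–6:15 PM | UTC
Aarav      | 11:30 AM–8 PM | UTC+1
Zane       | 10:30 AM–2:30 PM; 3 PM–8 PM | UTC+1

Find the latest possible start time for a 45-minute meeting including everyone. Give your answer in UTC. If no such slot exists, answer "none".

17:30

Jamal in UTC: 08:15-14:30, 15:00-19:00 (subtract 1h to convert from UTC+1).
Sven in UTC: 10:15-19:00.
Gabriel in UTC: 11:00-19:00.
Sam in UTC: 08:45-15:15, 16:15-18:15.
Aarav in UTC: 10:30-19:00 (subtract 1h to convert from UTC+1).
Zane in UTC: 09:30-13:30, 14:00-19:00 (subtract 1h to convert from UTC+1).
Jamal ∩ Sven: 10:15-14:30, 15:00-19:00.
Jamal ∩ Sven ∩ Gabriel: 11:00-14:30, 15:00-19:00.
Jamal ∩ Sven ∩ Gabriel ∩ Sam: 11:00-14:30, 15:00-15:15, 16:15-18:15.
Jamal ∩ Sven ∩ Gabriel ∩ Sam ∩ Aarav: 11:00-14:30, 15:00-15:15, 16:15-18:15.
Jamal ∩ Sven ∩ Gabriel ∩ Sam ∩ Aarav ∩ Zane: 11:00-13:30, 14:00-14:30, 15:00-15:15, 16:15-18:15.
The last common window of at least 45 minutes is 16:15-18:15; a 45-minute meeting can start as late as 17:30 and still end by 18:15.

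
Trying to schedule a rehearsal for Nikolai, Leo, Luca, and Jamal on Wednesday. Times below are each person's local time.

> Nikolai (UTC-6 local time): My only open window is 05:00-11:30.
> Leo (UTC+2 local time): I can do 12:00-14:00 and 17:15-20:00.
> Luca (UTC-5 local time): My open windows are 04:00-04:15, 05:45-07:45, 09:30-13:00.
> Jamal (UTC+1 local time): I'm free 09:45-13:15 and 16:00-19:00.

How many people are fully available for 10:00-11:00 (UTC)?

Nikolai in UTC: 11:00-17:30 (add 6h to convert from UTC-6).
Leo in UTC: 10:00-12:00, 15:15-18:00 (subtract 2h to convert from UTC+2).
Luca in UTC: 09:00-09:15, 10:45-12:45, 14:30-18:00 (add 5h to convert from UTC-5).
Jamal in UTC: 08:45-12:15, 15:00-18:00 (subtract 1h to convert from UTC+1).
Leo and Jamal can make the full 10:00-11:00 slot — that's 2.

2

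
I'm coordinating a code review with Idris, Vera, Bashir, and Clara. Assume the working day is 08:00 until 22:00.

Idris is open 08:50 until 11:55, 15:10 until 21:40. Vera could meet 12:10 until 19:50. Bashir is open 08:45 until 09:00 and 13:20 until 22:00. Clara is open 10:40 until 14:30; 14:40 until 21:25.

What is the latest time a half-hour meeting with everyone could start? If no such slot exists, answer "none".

19:20

Idris ∩ Vera: 15:10-19:50.
Idris ∩ Vera ∩ Bashir: 15:10-19:50.
Idris ∩ Vera ∩ Bashir ∩ Clara: 15:10-19:50.
The last common window of at least 30 minutes is 15:10-19:50; a 30-minute meeting can start as late as 19:20 and still end by 19:50.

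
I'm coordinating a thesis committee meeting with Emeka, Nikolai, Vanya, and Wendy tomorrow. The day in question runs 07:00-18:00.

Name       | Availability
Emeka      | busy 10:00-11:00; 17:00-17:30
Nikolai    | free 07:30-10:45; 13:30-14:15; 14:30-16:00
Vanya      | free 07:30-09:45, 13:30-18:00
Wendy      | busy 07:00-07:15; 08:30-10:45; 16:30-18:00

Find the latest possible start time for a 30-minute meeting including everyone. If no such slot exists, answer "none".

Emeka free: 07:00-10:00, 11:00-17:00, 17:30-18:00 (invert busy blocks within the working day).
Nikolai free: 07:30-10:45, 13:30-14:15, 14:30-16:00.
Vanya free: 07:30-09:45, 13:30-18:00.
Wendy free: 07:15-08:30, 10:45-16:30 (invert busy blocks within the working day).
Emeka ∩ Nikolai: 07:30-10:00, 13:30-14:15, 14:30-16:00.
Emeka ∩ Nikolai ∩ Vanya: 07:30-09:45, 13:30-14:15, 14:30-16:00.
Emeka ∩ Nikolai ∩ Vanya ∩ Wendy: 07:30-08:30, 13:30-14:15, 14:30-16:00.
The last common window of at least 30 minutes is 14:30-16:00; a 30-minute meeting can start as late as 15:30 and still end by 16:00.

15:30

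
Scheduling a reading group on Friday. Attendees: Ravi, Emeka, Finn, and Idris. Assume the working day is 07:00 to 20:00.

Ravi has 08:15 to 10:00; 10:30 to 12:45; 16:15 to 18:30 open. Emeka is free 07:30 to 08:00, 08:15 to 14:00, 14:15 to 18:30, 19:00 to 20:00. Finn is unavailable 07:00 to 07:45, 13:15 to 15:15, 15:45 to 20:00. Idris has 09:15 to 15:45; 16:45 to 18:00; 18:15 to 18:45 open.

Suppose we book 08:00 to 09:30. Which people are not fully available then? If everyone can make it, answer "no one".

Emeka, Idris, Ravi

Ravi free: 08:15-10:00, 10:30-12:45, 16:15-18:30.
Emeka free: 07:30-08:00, 08:15-14:00, 14:15-18:30, 19:00-20:00.
Finn free: 07:45-13:15, 15:15-15:45 (invert busy blocks within the working day).
Idris free: 09:15-15:45, 16:45-18:00, 18:15-18:45.
Ravi: not fully free for 08:00-09:30. Emeka: not fully free for 08:00-09:30. Finn: free for 08:00-09:30. Idris: not fully free for 08:00-09:30.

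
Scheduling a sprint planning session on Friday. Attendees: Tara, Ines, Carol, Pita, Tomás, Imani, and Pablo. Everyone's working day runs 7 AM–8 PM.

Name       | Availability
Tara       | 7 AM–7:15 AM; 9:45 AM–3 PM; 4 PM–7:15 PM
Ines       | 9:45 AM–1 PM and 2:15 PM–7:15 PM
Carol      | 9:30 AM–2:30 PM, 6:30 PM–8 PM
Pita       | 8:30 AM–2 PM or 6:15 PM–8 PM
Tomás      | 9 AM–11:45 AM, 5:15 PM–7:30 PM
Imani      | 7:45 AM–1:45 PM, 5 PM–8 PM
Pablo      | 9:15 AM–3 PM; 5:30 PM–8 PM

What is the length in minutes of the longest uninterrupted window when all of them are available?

120

Tara ∩ Ines: 09:45-13:00, 14:15-15:00, 16:00-19:15.
Tara ∩ Ines ∩ Carol: 09:45-13:00, 14:15-14:30, 18:30-19:15.
Tara ∩ Ines ∩ Carol ∩ Pita: 09:45-13:00, 18:30-19:15.
Tara ∩ Ines ∩ Carol ∩ Pita ∩ Tomás: 09:45-11:45, 18:30-19:15.
Tara ∩ Ines ∩ Carol ∩ Pita ∩ Tomás ∩ Imani: 09:45-11:45, 18:30-19:15.
Tara ∩ Ines ∩ Carol ∩ Pita ∩ Tomás ∩ Imani ∩ Pablo: 09:45-11:45, 18:30-19:15.
So the common availability across everyone is 09:45-11:45, 18:30-19:15.
The longest is 09:45-11:45 at 120 minutes.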